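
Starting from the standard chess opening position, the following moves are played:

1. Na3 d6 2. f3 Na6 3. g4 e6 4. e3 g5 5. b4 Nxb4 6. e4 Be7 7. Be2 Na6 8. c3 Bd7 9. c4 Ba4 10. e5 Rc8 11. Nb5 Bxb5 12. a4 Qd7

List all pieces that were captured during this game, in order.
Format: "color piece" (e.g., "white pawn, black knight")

Tracking captures:
  Nxb4: captured white pawn
  Bxb5: captured white knight

white pawn, white knight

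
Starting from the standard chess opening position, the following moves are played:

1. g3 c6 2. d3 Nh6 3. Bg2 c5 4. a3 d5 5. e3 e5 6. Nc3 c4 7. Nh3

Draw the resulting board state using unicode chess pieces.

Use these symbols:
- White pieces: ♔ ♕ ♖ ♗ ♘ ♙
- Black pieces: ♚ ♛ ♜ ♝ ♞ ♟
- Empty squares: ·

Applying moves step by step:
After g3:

♜ ♞ ♝ ♛ ♚ ♝ ♞ ♜
♟ ♟ ♟ ♟ ♟ ♟ ♟ ♟
· · · · · · · ·
· · · · · · · ·
· · · · · · · ·
· · · · · · ♙ ·
♙ ♙ ♙ ♙ ♙ ♙ · ♙
♖ ♘ ♗ ♕ ♔ ♗ ♘ ♖


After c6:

♜ ♞ ♝ ♛ ♚ ♝ ♞ ♜
♟ ♟ · ♟ ♟ ♟ ♟ ♟
· · ♟ · · · · ·
· · · · · · · ·
· · · · · · · ·
· · · · · · ♙ ·
♙ ♙ ♙ ♙ ♙ ♙ · ♙
♖ ♘ ♗ ♕ ♔ ♗ ♘ ♖


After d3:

♜ ♞ ♝ ♛ ♚ ♝ ♞ ♜
♟ ♟ · ♟ ♟ ♟ ♟ ♟
· · ♟ · · · · ·
· · · · · · · ·
· · · · · · · ·
· · · ♙ · · ♙ ·
♙ ♙ ♙ · ♙ ♙ · ♙
♖ ♘ ♗ ♕ ♔ ♗ ♘ ♖


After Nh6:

♜ ♞ ♝ ♛ ♚ ♝ · ♜
♟ ♟ · ♟ ♟ ♟ ♟ ♟
· · ♟ · · · · ♞
· · · · · · · ·
· · · · · · · ·
· · · ♙ · · ♙ ·
♙ ♙ ♙ · ♙ ♙ · ♙
♖ ♘ ♗ ♕ ♔ ♗ ♘ ♖


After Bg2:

♜ ♞ ♝ ♛ ♚ ♝ · ♜
♟ ♟ · ♟ ♟ ♟ ♟ ♟
· · ♟ · · · · ♞
· · · · · · · ·
· · · · · · · ·
· · · ♙ · · ♙ ·
♙ ♙ ♙ · ♙ ♙ ♗ ♙
♖ ♘ ♗ ♕ ♔ · ♘ ♖


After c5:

♜ ♞ ♝ ♛ ♚ ♝ · ♜
♟ ♟ · ♟ ♟ ♟ ♟ ♟
· · · · · · · ♞
· · ♟ · · · · ·
· · · · · · · ·
· · · ♙ · · ♙ ·
♙ ♙ ♙ · ♙ ♙ ♗ ♙
♖ ♘ ♗ ♕ ♔ · ♘ ♖


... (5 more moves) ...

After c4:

♜ ♞ ♝ ♛ ♚ ♝ · ♜
♟ ♟ · · · ♟ ♟ ♟
· · · · · · · ♞
· · · ♟ ♟ · · ·
· · ♟ · · · · ·
♙ · ♘ ♙ ♙ · ♙ ·
· ♙ ♙ · · ♙ ♗ ♙
♖ · ♗ ♕ ♔ · ♘ ♖


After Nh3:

♜ ♞ ♝ ♛ ♚ ♝ · ♜
♟ ♟ · · · ♟ ♟ ♟
· · · · · · · ♞
· · · ♟ ♟ · · ·
· · ♟ · · · · ·
♙ · ♘ ♙ ♙ · ♙ ♘
· ♙ ♙ · · ♙ ♗ ♙
♖ · ♗ ♕ ♔ · · ♖



  a b c d e f g h
  ─────────────────
8│♜ ♞ ♝ ♛ ♚ ♝ · ♜│8
7│♟ ♟ · · · ♟ ♟ ♟│7
6│· · · · · · · ♞│6
5│· · · ♟ ♟ · · ·│5
4│· · ♟ · · · · ·│4
3│♙ · ♘ ♙ ♙ · ♙ ♘│3
2│· ♙ ♙ · · ♙ ♗ ♙│2
1│♖ · ♗ ♕ ♔ · · ♖│1
  ─────────────────
  a b c d e f g h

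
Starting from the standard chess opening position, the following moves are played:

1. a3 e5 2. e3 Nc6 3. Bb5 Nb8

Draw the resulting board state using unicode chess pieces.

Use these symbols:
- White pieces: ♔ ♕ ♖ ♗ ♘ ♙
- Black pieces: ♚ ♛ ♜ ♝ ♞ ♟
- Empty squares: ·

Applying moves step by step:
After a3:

♜ ♞ ♝ ♛ ♚ ♝ ♞ ♜
♟ ♟ ♟ ♟ ♟ ♟ ♟ ♟
· · · · · · · ·
· · · · · · · ·
· · · · · · · ·
♙ · · · · · · ·
· ♙ ♙ ♙ ♙ ♙ ♙ ♙
♖ ♘ ♗ ♕ ♔ ♗ ♘ ♖


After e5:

♜ ♞ ♝ ♛ ♚ ♝ ♞ ♜
♟ ♟ ♟ ♟ · ♟ ♟ ♟
· · · · · · · ·
· · · · ♟ · · ·
· · · · · · · ·
♙ · · · · · · ·
· ♙ ♙ ♙ ♙ ♙ ♙ ♙
♖ ♘ ♗ ♕ ♔ ♗ ♘ ♖


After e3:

♜ ♞ ♝ ♛ ♚ ♝ ♞ ♜
♟ ♟ ♟ ♟ · ♟ ♟ ♟
· · · · · · · ·
· · · · ♟ · · ·
· · · · · · · ·
♙ · · · ♙ · · ·
· ♙ ♙ ♙ · ♙ ♙ ♙
♖ ♘ ♗ ♕ ♔ ♗ ♘ ♖


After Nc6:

♜ · ♝ ♛ ♚ ♝ ♞ ♜
♟ ♟ ♟ ♟ · ♟ ♟ ♟
· · ♞ · · · · ·
· · · · ♟ · · ·
· · · · · · · ·
♙ · · · ♙ · · ·
· ♙ ♙ ♙ · ♙ ♙ ♙
♖ ♘ ♗ ♕ ♔ ♗ ♘ ♖


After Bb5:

♜ · ♝ ♛ ♚ ♝ ♞ ♜
♟ ♟ ♟ ♟ · ♟ ♟ ♟
· · ♞ · · · · ·
· ♗ · · ♟ · · ·
· · · · · · · ·
♙ · · · ♙ · · ·
· ♙ ♙ ♙ · ♙ ♙ ♙
♖ ♘ ♗ ♕ ♔ · ♘ ♖


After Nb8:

♜ ♞ ♝ ♛ ♚ ♝ ♞ ♜
♟ ♟ ♟ ♟ · ♟ ♟ ♟
· · · · · · · ·
· ♗ · · ♟ · · ·
· · · · · · · ·
♙ · · · ♙ · · ·
· ♙ ♙ ♙ · ♙ ♙ ♙
♖ ♘ ♗ ♕ ♔ · ♘ ♖



  a b c d e f g h
  ─────────────────
8│♜ ♞ ♝ ♛ ♚ ♝ ♞ ♜│8
7│♟ ♟ ♟ ♟ · ♟ ♟ ♟│7
6│· · · · · · · ·│6
5│· ♗ · · ♟ · · ·│5
4│· · · · · · · ·│4
3│♙ · · · ♙ · · ·│3
2│· ♙ ♙ ♙ · ♙ ♙ ♙│2
1│♖ ♘ ♗ ♕ ♔ · ♘ ♖│1
  ─────────────────
  a b c d e f g h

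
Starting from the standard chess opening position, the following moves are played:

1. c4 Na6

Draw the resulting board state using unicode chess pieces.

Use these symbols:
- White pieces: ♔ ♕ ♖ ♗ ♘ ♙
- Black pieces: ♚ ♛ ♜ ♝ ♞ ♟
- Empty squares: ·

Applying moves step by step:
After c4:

♜ ♞ ♝ ♛ ♚ ♝ ♞ ♜
♟ ♟ ♟ ♟ ♟ ♟ ♟ ♟
· · · · · · · ·
· · · · · · · ·
· · ♙ · · · · ·
· · · · · · · ·
♙ ♙ · ♙ ♙ ♙ ♙ ♙
♖ ♘ ♗ ♕ ♔ ♗ ♘ ♖


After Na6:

♜ · ♝ ♛ ♚ ♝ ♞ ♜
♟ ♟ ♟ ♟ ♟ ♟ ♟ ♟
♞ · · · · · · ·
· · · · · · · ·
· · ♙ · · · · ·
· · · · · · · ·
♙ ♙ · ♙ ♙ ♙ ♙ ♙
♖ ♘ ♗ ♕ ♔ ♗ ♘ ♖



  a b c d e f g h
  ─────────────────
8│♜ · ♝ ♛ ♚ ♝ ♞ ♜│8
7│♟ ♟ ♟ ♟ ♟ ♟ ♟ ♟│7
6│♞ · · · · · · ·│6
5│· · · · · · · ·│5
4│· · ♙ · · · · ·│4
3│· · · · · · · ·│3
2│♙ ♙ · ♙ ♙ ♙ ♙ ♙│2
1│♖ ♘ ♗ ♕ ♔ ♗ ♘ ♖│1
  ─────────────────
  a b c d e f g h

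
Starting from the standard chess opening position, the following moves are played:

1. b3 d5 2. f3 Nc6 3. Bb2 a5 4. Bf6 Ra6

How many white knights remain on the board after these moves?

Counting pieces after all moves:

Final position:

  a b c d e f g h
  ─────────────────
8│· · ♝ ♛ ♚ ♝ ♞ ♜│8
7│· ♟ ♟ · ♟ ♟ ♟ ♟│7
6│♜ · ♞ · · ♗ · ·│6
5│♟ · · ♟ · · · ·│5
4│· · · · · · · ·│4
3│· ♙ · · · ♙ · ·│3
2│♙ · ♙ ♙ ♙ · ♙ ♙│2
1│♖ ♘ · ♕ ♔ ♗ ♘ ♖│1
  ─────────────────
  a b c d e f g h


2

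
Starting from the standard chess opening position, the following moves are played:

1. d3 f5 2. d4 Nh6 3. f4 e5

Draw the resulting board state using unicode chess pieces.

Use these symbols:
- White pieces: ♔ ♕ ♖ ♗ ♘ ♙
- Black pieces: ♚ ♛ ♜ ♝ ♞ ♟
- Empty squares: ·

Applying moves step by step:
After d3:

♜ ♞ ♝ ♛ ♚ ♝ ♞ ♜
♟ ♟ ♟ ♟ ♟ ♟ ♟ ♟
· · · · · · · ·
· · · · · · · ·
· · · · · · · ·
· · · ♙ · · · ·
♙ ♙ ♙ · ♙ ♙ ♙ ♙
♖ ♘ ♗ ♕ ♔ ♗ ♘ ♖


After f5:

♜ ♞ ♝ ♛ ♚ ♝ ♞ ♜
♟ ♟ ♟ ♟ ♟ · ♟ ♟
· · · · · · · ·
· · · · · ♟ · ·
· · · · · · · ·
· · · ♙ · · · ·
♙ ♙ ♙ · ♙ ♙ ♙ ♙
♖ ♘ ♗ ♕ ♔ ♗ ♘ ♖


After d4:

♜ ♞ ♝ ♛ ♚ ♝ ♞ ♜
♟ ♟ ♟ ♟ ♟ · ♟ ♟
· · · · · · · ·
· · · · · ♟ · ·
· · · ♙ · · · ·
· · · · · · · ·
♙ ♙ ♙ · ♙ ♙ ♙ ♙
♖ ♘ ♗ ♕ ♔ ♗ ♘ ♖


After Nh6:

♜ ♞ ♝ ♛ ♚ ♝ · ♜
♟ ♟ ♟ ♟ ♟ · ♟ ♟
· · · · · · · ♞
· · · · · ♟ · ·
· · · ♙ · · · ·
· · · · · · · ·
♙ ♙ ♙ · ♙ ♙ ♙ ♙
♖ ♘ ♗ ♕ ♔ ♗ ♘ ♖


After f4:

♜ ♞ ♝ ♛ ♚ ♝ · ♜
♟ ♟ ♟ ♟ ♟ · ♟ ♟
· · · · · · · ♞
· · · · · ♟ · ·
· · · ♙ · ♙ · ·
· · · · · · · ·
♙ ♙ ♙ · ♙ · ♙ ♙
♖ ♘ ♗ ♕ ♔ ♗ ♘ ♖


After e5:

♜ ♞ ♝ ♛ ♚ ♝ · ♜
♟ ♟ ♟ ♟ · · ♟ ♟
· · · · · · · ♞
· · · · ♟ ♟ · ·
· · · ♙ · ♙ · ·
· · · · · · · ·
♙ ♙ ♙ · ♙ · ♙ ♙
♖ ♘ ♗ ♕ ♔ ♗ ♘ ♖



  a b c d e f g h
  ─────────────────
8│♜ ♞ ♝ ♛ ♚ ♝ · ♜│8
7│♟ ♟ ♟ ♟ · · ♟ ♟│7
6│· · · · · · · ♞│6
5│· · · · ♟ ♟ · ·│5
4│· · · ♙ · ♙ · ·│4
3│· · · · · · · ·│3
2│♙ ♙ ♙ · ♙ · ♙ ♙│2
1│♖ ♘ ♗ ♕ ♔ ♗ ♘ ♖│1
  ─────────────────
  a b c d e f g h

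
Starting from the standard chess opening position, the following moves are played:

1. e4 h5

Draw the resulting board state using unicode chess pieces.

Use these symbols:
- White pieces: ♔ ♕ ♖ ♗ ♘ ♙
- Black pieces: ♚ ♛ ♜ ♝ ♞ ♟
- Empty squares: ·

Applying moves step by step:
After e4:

♜ ♞ ♝ ♛ ♚ ♝ ♞ ♜
♟ ♟ ♟ ♟ ♟ ♟ ♟ ♟
· · · · · · · ·
· · · · · · · ·
· · · · ♙ · · ·
· · · · · · · ·
♙ ♙ ♙ ♙ · ♙ ♙ ♙
♖ ♘ ♗ ♕ ♔ ♗ ♘ ♖


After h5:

♜ ♞ ♝ ♛ ♚ ♝ ♞ ♜
♟ ♟ ♟ ♟ ♟ ♟ ♟ ·
· · · · · · · ·
· · · · · · · ♟
· · · · ♙ · · ·
· · · · · · · ·
♙ ♙ ♙ ♙ · ♙ ♙ ♙
♖ ♘ ♗ ♕ ♔ ♗ ♘ ♖



  a b c d e f g h
  ─────────────────
8│♜ ♞ ♝ ♛ ♚ ♝ ♞ ♜│8
7│♟ ♟ ♟ ♟ ♟ ♟ ♟ ·│7
6│· · · · · · · ·│6
5│· · · · · · · ♟│5
4│· · · · ♙ · · ·│4
3│· · · · · · · ·│3
2│♙ ♙ ♙ ♙ · ♙ ♙ ♙│2
1│♖ ♘ ♗ ♕ ♔ ♗ ♘ ♖│1
  ─────────────────
  a b c d e f g h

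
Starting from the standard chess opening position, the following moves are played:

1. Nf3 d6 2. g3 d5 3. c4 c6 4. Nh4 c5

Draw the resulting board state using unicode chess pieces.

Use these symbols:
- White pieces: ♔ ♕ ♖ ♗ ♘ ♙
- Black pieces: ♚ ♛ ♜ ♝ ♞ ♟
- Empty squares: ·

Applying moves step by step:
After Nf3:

♜ ♞ ♝ ♛ ♚ ♝ ♞ ♜
♟ ♟ ♟ ♟ ♟ ♟ ♟ ♟
· · · · · · · ·
· · · · · · · ·
· · · · · · · ·
· · · · · ♘ · ·
♙ ♙ ♙ ♙ ♙ ♙ ♙ ♙
♖ ♘ ♗ ♕ ♔ ♗ · ♖


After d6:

♜ ♞ ♝ ♛ ♚ ♝ ♞ ♜
♟ ♟ ♟ · ♟ ♟ ♟ ♟
· · · ♟ · · · ·
· · · · · · · ·
· · · · · · · ·
· · · · · ♘ · ·
♙ ♙ ♙ ♙ ♙ ♙ ♙ ♙
♖ ♘ ♗ ♕ ♔ ♗ · ♖


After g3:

♜ ♞ ♝ ♛ ♚ ♝ ♞ ♜
♟ ♟ ♟ · ♟ ♟ ♟ ♟
· · · ♟ · · · ·
· · · · · · · ·
· · · · · · · ·
· · · · · ♘ ♙ ·
♙ ♙ ♙ ♙ ♙ ♙ · ♙
♖ ♘ ♗ ♕ ♔ ♗ · ♖


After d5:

♜ ♞ ♝ ♛ ♚ ♝ ♞ ♜
♟ ♟ ♟ · ♟ ♟ ♟ ♟
· · · · · · · ·
· · · ♟ · · · ·
· · · · · · · ·
· · · · · ♘ ♙ ·
♙ ♙ ♙ ♙ ♙ ♙ · ♙
♖ ♘ ♗ ♕ ♔ ♗ · ♖


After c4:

♜ ♞ ♝ ♛ ♚ ♝ ♞ ♜
♟ ♟ ♟ · ♟ ♟ ♟ ♟
· · · · · · · ·
· · · ♟ · · · ·
· · ♙ · · · · ·
· · · · · ♘ ♙ ·
♙ ♙ · ♙ ♙ ♙ · ♙
♖ ♘ ♗ ♕ ♔ ♗ · ♖


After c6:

♜ ♞ ♝ ♛ ♚ ♝ ♞ ♜
♟ ♟ · · ♟ ♟ ♟ ♟
· · ♟ · · · · ·
· · · ♟ · · · ·
· · ♙ · · · · ·
· · · · · ♘ ♙ ·
♙ ♙ · ♙ ♙ ♙ · ♙
♖ ♘ ♗ ♕ ♔ ♗ · ♖


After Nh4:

♜ ♞ ♝ ♛ ♚ ♝ ♞ ♜
♟ ♟ · · ♟ ♟ ♟ ♟
· · ♟ · · · · ·
· · · ♟ · · · ·
· · ♙ · · · · ♘
· · · · · · ♙ ·
♙ ♙ · ♙ ♙ ♙ · ♙
♖ ♘ ♗ ♕ ♔ ♗ · ♖


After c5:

♜ ♞ ♝ ♛ ♚ ♝ ♞ ♜
♟ ♟ · · ♟ ♟ ♟ ♟
· · · · · · · ·
· · ♟ ♟ · · · ·
· · ♙ · · · · ♘
· · · · · · ♙ ·
♙ ♙ · ♙ ♙ ♙ · ♙
♖ ♘ ♗ ♕ ♔ ♗ · ♖



  a b c d e f g h
  ─────────────────
8│♜ ♞ ♝ ♛ ♚ ♝ ♞ ♜│8
7│♟ ♟ · · ♟ ♟ ♟ ♟│7
6│· · · · · · · ·│6
5│· · ♟ ♟ · · · ·│5
4│· · ♙ · · · · ♘│4
3│· · · · · · ♙ ·│3
2│♙ ♙ · ♙ ♙ ♙ · ♙│2
1│♖ ♘ ♗ ♕ ♔ ♗ · ♖│1
  ─────────────────
  a b c d e f g h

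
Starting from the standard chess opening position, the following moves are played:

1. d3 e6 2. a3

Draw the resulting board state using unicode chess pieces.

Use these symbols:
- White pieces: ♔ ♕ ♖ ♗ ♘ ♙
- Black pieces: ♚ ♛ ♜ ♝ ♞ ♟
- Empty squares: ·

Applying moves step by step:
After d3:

♜ ♞ ♝ ♛ ♚ ♝ ♞ ♜
♟ ♟ ♟ ♟ ♟ ♟ ♟ ♟
· · · · · · · ·
· · · · · · · ·
· · · · · · · ·
· · · ♙ · · · ·
♙ ♙ ♙ · ♙ ♙ ♙ ♙
♖ ♘ ♗ ♕ ♔ ♗ ♘ ♖


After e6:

♜ ♞ ♝ ♛ ♚ ♝ ♞ ♜
♟ ♟ ♟ ♟ · ♟ ♟ ♟
· · · · ♟ · · ·
· · · · · · · ·
· · · · · · · ·
· · · ♙ · · · ·
♙ ♙ ♙ · ♙ ♙ ♙ ♙
♖ ♘ ♗ ♕ ♔ ♗ ♘ ♖


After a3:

♜ ♞ ♝ ♛ ♚ ♝ ♞ ♜
♟ ♟ ♟ ♟ · ♟ ♟ ♟
· · · · ♟ · · ·
· · · · · · · ·
· · · · · · · ·
♙ · · ♙ · · · ·
· ♙ ♙ · ♙ ♙ ♙ ♙
♖ ♘ ♗ ♕ ♔ ♗ ♘ ♖



  a b c d e f g h
  ─────────────────
8│♜ ♞ ♝ ♛ ♚ ♝ ♞ ♜│8
7│♟ ♟ ♟ ♟ · ♟ ♟ ♟│7
6│· · · · ♟ · · ·│6
5│· · · · · · · ·│5
4│· · · · · · · ·│4
3│♙ · · ♙ · · · ·│3
2│· ♙ ♙ · ♙ ♙ ♙ ♙│2
1│♖ ♘ ♗ ♕ ♔ ♗ ♘ ♖│1
  ─────────────────
  a b c d e f g h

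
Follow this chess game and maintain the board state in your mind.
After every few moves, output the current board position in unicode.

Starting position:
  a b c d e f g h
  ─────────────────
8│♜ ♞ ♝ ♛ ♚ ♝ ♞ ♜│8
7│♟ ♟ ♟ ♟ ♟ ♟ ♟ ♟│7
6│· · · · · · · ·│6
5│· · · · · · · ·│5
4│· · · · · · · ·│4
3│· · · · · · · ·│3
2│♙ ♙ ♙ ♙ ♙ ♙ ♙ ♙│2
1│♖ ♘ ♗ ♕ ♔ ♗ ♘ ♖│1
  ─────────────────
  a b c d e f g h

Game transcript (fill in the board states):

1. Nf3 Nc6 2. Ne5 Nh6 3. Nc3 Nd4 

  a b c d e f g h
  ─────────────────
8│♜ · ♝ ♛ ♚ ♝ · ♜│8
7│♟ ♟ ♟ ♟ ♟ ♟ ♟ ♟│7
6│· · · · · · · ♞│6
5│· · · · ♘ · · ·│5
4│· · · ♞ · · · ·│4
3│· · ♘ · · · · ·│3
2│♙ ♙ ♙ ♙ ♙ ♙ ♙ ♙│2
1│♖ · ♗ ♕ ♔ ♗ · ♖│1
  ─────────────────
  a b c d e f g h

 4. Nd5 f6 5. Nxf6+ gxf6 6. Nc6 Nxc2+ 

  a b c d e f g h
  ─────────────────
8│♜ · ♝ ♛ ♚ ♝ · ♜│8
7│♟ ♟ ♟ ♟ ♟ · · ♟│7
6│· · ♘ · · ♟ · ♞│6
5│· · · · · · · ·│5
4│· · · · · · · ·│4
3│· · · · · · · ·│3
2│♙ ♙ ♞ ♙ ♙ ♙ ♙ ♙│2
1│♖ · ♗ ♕ ♔ ♗ · ♖│1
  ─────────────────
  a b c d e f g h

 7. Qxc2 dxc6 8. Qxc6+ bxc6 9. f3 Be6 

  a b c d e f g h
  ─────────────────
8│♜ · · ♛ ♚ ♝ · ♜│8
7│♟ · ♟ · ♟ · · ♟│7
6│· · ♟ · ♝ ♟ · ♞│6
5│· · · · · · · ·│5
4│· · · · · · · ·│4
3│· · · · · ♙ · ·│3
2│♙ ♙ · ♙ ♙ · ♙ ♙│2
1│♖ · ♗ · ♔ ♗ · ♖│1
  ─────────────────
  a b c d e f g h

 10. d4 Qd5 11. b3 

  a b c d e f g h
  ─────────────────
8│♜ · · · ♚ ♝ · ♜│8
7│♟ · ♟ · ♟ · · ♟│7
6│· · ♟ · ♝ ♟ · ♞│6
5│· · · ♛ · · · ·│5
4│· · · ♙ · · · ·│4
3│· ♙ · · · ♙ · ·│3
2│♙ · · · ♙ · ♙ ♙│2
1│♖ · ♗ · ♔ ♗ · ♖│1
  ─────────────────
  a b c d e f g h


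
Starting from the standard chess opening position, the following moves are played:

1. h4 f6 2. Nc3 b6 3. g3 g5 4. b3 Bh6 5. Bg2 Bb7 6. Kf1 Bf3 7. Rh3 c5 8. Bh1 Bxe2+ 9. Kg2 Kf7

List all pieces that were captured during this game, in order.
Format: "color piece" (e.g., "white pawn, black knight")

Tracking captures:
  Bxe2+: captured white pawn

white pawn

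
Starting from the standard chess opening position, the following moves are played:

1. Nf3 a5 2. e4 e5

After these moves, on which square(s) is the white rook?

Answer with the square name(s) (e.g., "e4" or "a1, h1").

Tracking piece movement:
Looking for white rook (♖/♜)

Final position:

  a b c d e f g h
  ─────────────────
8│♜ ♞ ♝ ♛ ♚ ♝ ♞ ♜│8
7│· ♟ ♟ ♟ · ♟ ♟ ♟│7
6│· · · · · · · ·│6
5│♟ · · · ♟ · · ·│5
4│· · · · ♙ · · ·│4
3│· · · · · ♘ · ·│3
2│♙ ♙ ♙ ♙ · ♙ ♙ ♙│2
1│♖ ♘ ♗ ♕ ♔ ♗ · ♖│1
  ─────────────────
  a b c d e f g h


a1, h1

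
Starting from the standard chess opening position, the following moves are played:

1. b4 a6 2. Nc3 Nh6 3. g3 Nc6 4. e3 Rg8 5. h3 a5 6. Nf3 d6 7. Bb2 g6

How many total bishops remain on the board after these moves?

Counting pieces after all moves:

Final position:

  a b c d e f g h
  ─────────────────
8│♜ · ♝ ♛ ♚ ♝ ♜ ·│8
7│· ♟ ♟ · ♟ ♟ · ♟│7
6│· · ♞ ♟ · · ♟ ♞│6
5│♟ · · · · · · ·│5
4│· ♙ · · · · · ·│4
3│· · ♘ · ♙ ♘ ♙ ♙│3
2│♙ ♗ ♙ ♙ · ♙ · ·│2
1│♖ · · ♕ ♔ ♗ · ♖│1
  ─────────────────
  a b c d e f g h


4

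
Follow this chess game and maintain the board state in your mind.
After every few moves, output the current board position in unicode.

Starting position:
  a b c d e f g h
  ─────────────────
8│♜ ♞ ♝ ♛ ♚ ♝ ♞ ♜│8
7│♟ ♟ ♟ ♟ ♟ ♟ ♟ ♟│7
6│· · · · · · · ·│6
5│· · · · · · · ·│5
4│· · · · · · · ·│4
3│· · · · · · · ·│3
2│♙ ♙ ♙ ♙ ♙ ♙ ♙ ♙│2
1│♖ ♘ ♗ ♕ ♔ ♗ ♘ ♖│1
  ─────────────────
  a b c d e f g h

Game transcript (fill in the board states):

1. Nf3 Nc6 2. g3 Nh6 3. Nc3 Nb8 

  a b c d e f g h
  ─────────────────
8│♜ ♞ ♝ ♛ ♚ ♝ · ♜│8
7│♟ ♟ ♟ ♟ ♟ ♟ ♟ ♟│7
6│· · · · · · · ♞│6
5│· · · · · · · ·│5
4│· · · · · · · ·│4
3│· · ♘ · · ♘ ♙ ·│3
2│♙ ♙ ♙ ♙ ♙ ♙ · ♙│2
1│♖ · ♗ ♕ ♔ ♗ · ♖│1
  ─────────────────
  a b c d e f g h

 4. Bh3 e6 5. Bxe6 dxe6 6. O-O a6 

  a b c d e f g h
  ─────────────────
8│♜ ♞ ♝ ♛ ♚ ♝ · ♜│8
7│· ♟ ♟ · · ♟ ♟ ♟│7
6│♟ · · · ♟ · · ♞│6
5│· · · · · · · ·│5
4│· · · · · · · ·│4
3│· · ♘ · · ♘ ♙ ·│3
2│♙ ♙ ♙ ♙ ♙ ♙ · ♙│2
1│♖ · ♗ ♕ · ♖ ♔ ·│1
  ─────────────────
  a b c d e f g h

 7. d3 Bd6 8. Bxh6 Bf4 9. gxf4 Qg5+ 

  a b c d e f g h
  ─────────────────
8│♜ ♞ ♝ · ♚ · · ♜│8
7│· ♟ ♟ · · ♟ ♟ ♟│7
6│♟ · · · ♟ · · ♗│6
5│· · · · · · ♛ ·│5
4│· · · · · ♙ · ·│4
3│· · ♘ ♙ · ♘ · ·│3
2│♙ ♙ ♙ · ♙ ♙ · ♙│2
1│♖ · · ♕ · ♖ ♔ ·│1
  ─────────────────
  a b c d e f g h

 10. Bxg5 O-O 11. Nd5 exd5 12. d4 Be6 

  a b c d e f g h
  ─────────────────
8│♜ ♞ · · · ♜ ♚ ·│8
7│· ♟ ♟ · · ♟ ♟ ♟│7
6│♟ · · · ♝ · · ·│6
5│· · · ♟ · · ♗ ·│5
4│· · · ♙ · ♙ · ·│4
3│· · · · · ♘ · ·│3
2│♙ ♙ ♙ · ♙ ♙ · ♙│2
1│♖ · · ♕ · ♖ ♔ ·│1
  ─────────────────
  a b c d e f g h

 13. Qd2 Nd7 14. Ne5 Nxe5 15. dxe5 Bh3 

  a b c d e f g h
  ─────────────────
8│♜ · · · · ♜ ♚ ·│8
7│· ♟ ♟ · · ♟ ♟ ♟│7
6│♟ · · · · · · ·│6
5│· · · ♟ ♙ · ♗ ·│5
4│· · · · · ♙ · ·│4
3│· · · · · · · ♝│3
2│♙ ♙ ♙ ♕ ♙ ♙ · ♙│2
1│♖ · · · · ♖ ♔ ·│1
  ─────────────────
  a b c d e f g h



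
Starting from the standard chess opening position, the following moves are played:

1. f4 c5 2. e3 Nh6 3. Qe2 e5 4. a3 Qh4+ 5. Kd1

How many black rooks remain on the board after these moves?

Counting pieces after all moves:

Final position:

  a b c d e f g h
  ─────────────────
8│♜ ♞ ♝ · ♚ ♝ · ♜│8
7│♟ ♟ · ♟ · ♟ ♟ ♟│7
6│· · · · · · · ♞│6
5│· · ♟ · ♟ · · ·│5
4│· · · · · ♙ · ♛│4
3│♙ · · · ♙ · · ·│3
2│· ♙ ♙ ♙ ♕ · ♙ ♙│2
1│♖ ♘ ♗ ♔ · ♗ ♘ ♖│1
  ─────────────────
  a b c d e f g h


2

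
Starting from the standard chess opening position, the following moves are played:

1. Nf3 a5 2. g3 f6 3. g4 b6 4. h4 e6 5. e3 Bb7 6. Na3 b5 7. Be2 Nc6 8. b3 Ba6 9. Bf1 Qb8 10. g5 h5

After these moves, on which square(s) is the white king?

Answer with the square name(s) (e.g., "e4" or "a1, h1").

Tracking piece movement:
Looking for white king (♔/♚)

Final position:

  a b c d e f g h
  ─────────────────
8│♜ ♛ · · ♚ ♝ ♞ ♜│8
7│· · ♟ ♟ · · ♟ ·│7
6│♝ · ♞ · ♟ ♟ · ·│6
5│♟ ♟ · · · · ♙ ♟│5
4│· · · · · · · ♙│4
3│♘ ♙ · · ♙ ♘ · ·│3
2│♙ · ♙ ♙ · ♙ · ·│2
1│♖ · ♗ ♕ ♔ ♗ · ♖│1
  ─────────────────
  a b c d e f g h


e1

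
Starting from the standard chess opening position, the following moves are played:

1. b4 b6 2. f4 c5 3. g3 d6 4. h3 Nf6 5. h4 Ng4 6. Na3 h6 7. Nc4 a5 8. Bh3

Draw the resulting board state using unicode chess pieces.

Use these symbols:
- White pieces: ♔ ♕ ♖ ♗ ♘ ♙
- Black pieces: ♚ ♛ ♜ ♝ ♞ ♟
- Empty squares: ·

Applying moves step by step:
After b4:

♜ ♞ ♝ ♛ ♚ ♝ ♞ ♜
♟ ♟ ♟ ♟ ♟ ♟ ♟ ♟
· · · · · · · ·
· · · · · · · ·
· ♙ · · · · · ·
· · · · · · · ·
♙ · ♙ ♙ ♙ ♙ ♙ ♙
♖ ♘ ♗ ♕ ♔ ♗ ♘ ♖


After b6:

♜ ♞ ♝ ♛ ♚ ♝ ♞ ♜
♟ · ♟ ♟ ♟ ♟ ♟ ♟
· ♟ · · · · · ·
· · · · · · · ·
· ♙ · · · · · ·
· · · · · · · ·
♙ · ♙ ♙ ♙ ♙ ♙ ♙
♖ ♘ ♗ ♕ ♔ ♗ ♘ ♖


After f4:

♜ ♞ ♝ ♛ ♚ ♝ ♞ ♜
♟ · ♟ ♟ ♟ ♟ ♟ ♟
· ♟ · · · · · ·
· · · · · · · ·
· ♙ · · · ♙ · ·
· · · · · · · ·
♙ · ♙ ♙ ♙ · ♙ ♙
♖ ♘ ♗ ♕ ♔ ♗ ♘ ♖


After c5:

♜ ♞ ♝ ♛ ♚ ♝ ♞ ♜
♟ · · ♟ ♟ ♟ ♟ ♟
· ♟ · · · · · ·
· · ♟ · · · · ·
· ♙ · · · ♙ · ·
· · · · · · · ·
♙ · ♙ ♙ ♙ · ♙ ♙
♖ ♘ ♗ ♕ ♔ ♗ ♘ ♖


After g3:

♜ ♞ ♝ ♛ ♚ ♝ ♞ ♜
♟ · · ♟ ♟ ♟ ♟ ♟
· ♟ · · · · · ·
· · ♟ · · · · ·
· ♙ · · · ♙ · ·
· · · · · · ♙ ·
♙ · ♙ ♙ ♙ · · ♙
♖ ♘ ♗ ♕ ♔ ♗ ♘ ♖


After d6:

♜ ♞ ♝ ♛ ♚ ♝ ♞ ♜
♟ · · · ♟ ♟ ♟ ♟
· ♟ · ♟ · · · ·
· · ♟ · · · · ·
· ♙ · · · ♙ · ·
· · · · · · ♙ ·
♙ · ♙ ♙ ♙ · · ♙
♖ ♘ ♗ ♕ ♔ ♗ ♘ ♖


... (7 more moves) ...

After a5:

♜ ♞ ♝ ♛ ♚ ♝ · ♜
· · · · ♟ ♟ ♟ ·
· ♟ · ♟ · · · ♟
♟ · ♟ · · · · ·
· ♙ ♘ · · ♙ ♞ ♙
· · · · · · ♙ ·
♙ · ♙ ♙ ♙ · · ·
♖ · ♗ ♕ ♔ ♗ ♘ ♖


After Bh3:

♜ ♞ ♝ ♛ ♚ ♝ · ♜
· · · · ♟ ♟ ♟ ·
· ♟ · ♟ · · · ♟
♟ · ♟ · · · · ·
· ♙ ♘ · · ♙ ♞ ♙
· · · · · · ♙ ♗
♙ · ♙ ♙ ♙ · · ·
♖ · ♗ ♕ ♔ · ♘ ♖



  a b c d e f g h
  ─────────────────
8│♜ ♞ ♝ ♛ ♚ ♝ · ♜│8
7│· · · · ♟ ♟ ♟ ·│7
6│· ♟ · ♟ · · · ♟│6
5│♟ · ♟ · · · · ·│5
4│· ♙ ♘ · · ♙ ♞ ♙│4
3│· · · · · · ♙ ♗│3
2│♙ · ♙ ♙ ♙ · · ·│2
1│♖ · ♗ ♕ ♔ · ♘ ♖│1
  ─────────────────
  a b c d e f g h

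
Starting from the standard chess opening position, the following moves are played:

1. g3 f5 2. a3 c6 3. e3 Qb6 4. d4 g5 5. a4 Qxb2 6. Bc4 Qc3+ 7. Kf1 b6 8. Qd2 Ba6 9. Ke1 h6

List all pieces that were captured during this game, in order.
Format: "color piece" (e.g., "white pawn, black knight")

Tracking captures:
  Qxb2: captured white pawn

white pawn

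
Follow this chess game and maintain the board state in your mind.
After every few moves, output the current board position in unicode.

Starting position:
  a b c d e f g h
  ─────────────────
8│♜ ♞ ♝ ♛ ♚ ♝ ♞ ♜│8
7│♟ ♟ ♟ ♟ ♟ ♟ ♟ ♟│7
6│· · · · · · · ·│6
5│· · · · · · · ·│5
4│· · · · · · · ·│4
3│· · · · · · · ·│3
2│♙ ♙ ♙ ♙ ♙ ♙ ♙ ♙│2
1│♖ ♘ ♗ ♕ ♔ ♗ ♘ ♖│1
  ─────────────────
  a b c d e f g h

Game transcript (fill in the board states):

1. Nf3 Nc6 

  a b c d e f g h
  ─────────────────
8│♜ · ♝ ♛ ♚ ♝ ♞ ♜│8
7│♟ ♟ ♟ ♟ ♟ ♟ ♟ ♟│7
6│· · ♞ · · · · ·│6
5│· · · · · · · ·│5
4│· · · · · · · ·│4
3│· · · · · ♘ · ·│3
2│♙ ♙ ♙ ♙ ♙ ♙ ♙ ♙│2
1│♖ ♘ ♗ ♕ ♔ ♗ · ♖│1
  ─────────────────
  a b c d e f g h

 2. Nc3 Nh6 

  a b c d e f g h
  ─────────────────
8│♜ · ♝ ♛ ♚ ♝ · ♜│8
7│♟ ♟ ♟ ♟ ♟ ♟ ♟ ♟│7
6│· · ♞ · · · · ♞│6
5│· · · · · · · ·│5
4│· · · · · · · ·│4
3│· · ♘ · · ♘ · ·│3
2│♙ ♙ ♙ ♙ ♙ ♙ ♙ ♙│2
1│♖ · ♗ ♕ ♔ ♗ · ♖│1
  ─────────────────
  a b c d e f g h

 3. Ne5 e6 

  a b c d e f g h
  ─────────────────
8│♜ · ♝ ♛ ♚ ♝ · ♜│8
7│♟ ♟ ♟ ♟ · ♟ ♟ ♟│7
6│· · ♞ · ♟ · · ♞│6
5│· · · · ♘ · · ·│5
4│· · · · · · · ·│4
3│· · ♘ · · · · ·│3
2│♙ ♙ ♙ ♙ ♙ ♙ ♙ ♙│2
1│♖ · ♗ ♕ ♔ ♗ · ♖│1
  ─────────────────
  a b c d e f g h

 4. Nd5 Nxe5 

  a b c d e f g h
  ─────────────────
8│♜ · ♝ ♛ ♚ ♝ · ♜│8
7│♟ ♟ ♟ ♟ · ♟ ♟ ♟│7
6│· · · · ♟ · · ♞│6
5│· · · ♘ ♞ · · ·│5
4│· · · · · · · ·│4
3│· · · · · · · ·│3
2│♙ ♙ ♙ ♙ ♙ ♙ ♙ ♙│2
1│♖ · ♗ ♕ ♔ ♗ · ♖│1
  ─────────────────
  a b c d e f g h



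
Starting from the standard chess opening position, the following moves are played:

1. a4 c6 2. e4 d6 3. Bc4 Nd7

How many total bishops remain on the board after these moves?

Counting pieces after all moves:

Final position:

  a b c d e f g h
  ─────────────────
8│♜ · ♝ ♛ ♚ ♝ ♞ ♜│8
7│♟ ♟ · ♞ ♟ ♟ ♟ ♟│7
6│· · ♟ ♟ · · · ·│6
5│· · · · · · · ·│5
4│♙ · ♗ · ♙ · · ·│4
3│· · · · · · · ·│3
2│· ♙ ♙ ♙ · ♙ ♙ ♙│2
1│♖ ♘ ♗ ♕ ♔ · ♘ ♖│1
  ─────────────────
  a b c d e f g h


4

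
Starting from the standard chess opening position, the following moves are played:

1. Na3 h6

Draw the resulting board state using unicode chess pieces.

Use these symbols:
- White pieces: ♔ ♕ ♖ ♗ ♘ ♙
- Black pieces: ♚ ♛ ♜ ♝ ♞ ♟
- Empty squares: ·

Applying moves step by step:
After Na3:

♜ ♞ ♝ ♛ ♚ ♝ ♞ ♜
♟ ♟ ♟ ♟ ♟ ♟ ♟ ♟
· · · · · · · ·
· · · · · · · ·
· · · · · · · ·
♘ · · · · · · ·
♙ ♙ ♙ ♙ ♙ ♙ ♙ ♙
♖ · ♗ ♕ ♔ ♗ ♘ ♖


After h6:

♜ ♞ ♝ ♛ ♚ ♝ ♞ ♜
♟ ♟ ♟ ♟ ♟ ♟ ♟ ·
· · · · · · · ♟
· · · · · · · ·
· · · · · · · ·
♘ · · · · · · ·
♙ ♙ ♙ ♙ ♙ ♙ ♙ ♙
♖ · ♗ ♕ ♔ ♗ ♘ ♖



  a b c d e f g h
  ─────────────────
8│♜ ♞ ♝ ♛ ♚ ♝ ♞ ♜│8
7│♟ ♟ ♟ ♟ ♟ ♟ ♟ ·│7
6│· · · · · · · ♟│6
5│· · · · · · · ·│5
4│· · · · · · · ·│4
3│♘ · · · · · · ·│3
2│♙ ♙ ♙ ♙ ♙ ♙ ♙ ♙│2
1│♖ · ♗ ♕ ♔ ♗ ♘ ♖│1
  ─────────────────
  a b c d e f g h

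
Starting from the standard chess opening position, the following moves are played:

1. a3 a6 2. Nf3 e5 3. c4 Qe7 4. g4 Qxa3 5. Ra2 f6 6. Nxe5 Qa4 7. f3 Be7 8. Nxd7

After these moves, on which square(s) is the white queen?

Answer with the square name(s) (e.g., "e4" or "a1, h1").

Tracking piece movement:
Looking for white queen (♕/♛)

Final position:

  a b c d e f g h
  ─────────────────
8│♜ ♞ ♝ · ♚ · ♞ ♜│8
7│· ♟ ♟ ♘ ♝ · ♟ ♟│7
6│♟ · · · · ♟ · ·│6
5│· · · · · · · ·│5
4│♛ · ♙ · · · ♙ ·│4
3│· · · · · ♙ · ·│3
2│♖ ♙ · ♙ ♙ · · ♙│2
1│· ♘ ♗ ♕ ♔ ♗ · ♖│1
  ─────────────────
  a b c d e f g h


d1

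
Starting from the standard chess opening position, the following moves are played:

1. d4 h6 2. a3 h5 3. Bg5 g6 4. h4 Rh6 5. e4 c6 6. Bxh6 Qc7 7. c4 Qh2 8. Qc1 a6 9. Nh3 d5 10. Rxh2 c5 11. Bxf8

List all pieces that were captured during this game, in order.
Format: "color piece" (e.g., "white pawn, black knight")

Tracking captures:
  Bxh6: captured black rook
  Rxh2: captured black queen
  Bxf8: captured black bishop

black rook, black queen, black bishop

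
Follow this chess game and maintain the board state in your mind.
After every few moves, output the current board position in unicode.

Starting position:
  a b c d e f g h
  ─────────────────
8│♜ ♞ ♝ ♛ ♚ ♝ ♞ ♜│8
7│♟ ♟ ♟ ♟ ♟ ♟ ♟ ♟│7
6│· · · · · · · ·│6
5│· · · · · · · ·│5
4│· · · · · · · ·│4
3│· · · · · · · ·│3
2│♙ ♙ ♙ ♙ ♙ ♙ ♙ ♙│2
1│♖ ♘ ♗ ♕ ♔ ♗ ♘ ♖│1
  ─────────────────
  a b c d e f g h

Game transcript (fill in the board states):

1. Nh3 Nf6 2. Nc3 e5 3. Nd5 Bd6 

  a b c d e f g h
  ─────────────────
8│♜ ♞ ♝ ♛ ♚ · · ♜│8
7│♟ ♟ ♟ ♟ · ♟ ♟ ♟│7
6│· · · ♝ · ♞ · ·│6
5│· · · ♘ ♟ · · ·│5
4│· · · · · · · ·│4
3│· · · · · · · ♘│3
2│♙ ♙ ♙ ♙ ♙ ♙ ♙ ♙│2
1│♖ · ♗ ♕ ♔ ♗ · ♖│1
  ─────────────────
  a b c d e f g h

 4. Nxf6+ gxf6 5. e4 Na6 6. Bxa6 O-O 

  a b c d e f g h
  ─────────────────
8│♜ · ♝ ♛ · ♜ ♚ ·│8
7│♟ ♟ ♟ ♟ · ♟ · ♟│7
6│♗ · · ♝ · ♟ · ·│6
5│· · · · ♟ · · ·│5
4│· · · · ♙ · · ·│4
3│· · · · · · · ♘│3
2│♙ ♙ ♙ ♙ · ♙ ♙ ♙│2
1│♖ · ♗ ♕ ♔ · · ♖│1
  ─────────────────
  a b c d e f g h

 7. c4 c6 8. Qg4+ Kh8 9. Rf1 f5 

  a b c d e f g h
  ─────────────────
8│♜ · ♝ ♛ · ♜ · ♚│8
7│♟ ♟ · ♟ · ♟ · ♟│7
6│♗ · ♟ ♝ · · · ·│6
5│· · · · ♟ ♟ · ·│5
4│· · ♙ · ♙ · ♕ ·│4
3│· · · · · · · ♘│3
2│♙ ♙ · ♙ · ♙ ♙ ♙│2
1│♖ · ♗ · ♔ ♖ · ·│1
  ─────────────────
  a b c d e f g h

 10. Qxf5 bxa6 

  a b c d e f g h
  ─────────────────
8│♜ · ♝ ♛ · ♜ · ♚│8
7│♟ · · ♟ · ♟ · ♟│7
6│♟ · ♟ ♝ · · · ·│6
5│· · · · ♟ ♕ · ·│5
4│· · ♙ · ♙ · · ·│4
3│· · · · · · · ♘│3
2│♙ ♙ · ♙ · ♙ ♙ ♙│2
1│♖ · ♗ · ♔ ♖ · ·│1
  ─────────────────
  a b c d e f g h


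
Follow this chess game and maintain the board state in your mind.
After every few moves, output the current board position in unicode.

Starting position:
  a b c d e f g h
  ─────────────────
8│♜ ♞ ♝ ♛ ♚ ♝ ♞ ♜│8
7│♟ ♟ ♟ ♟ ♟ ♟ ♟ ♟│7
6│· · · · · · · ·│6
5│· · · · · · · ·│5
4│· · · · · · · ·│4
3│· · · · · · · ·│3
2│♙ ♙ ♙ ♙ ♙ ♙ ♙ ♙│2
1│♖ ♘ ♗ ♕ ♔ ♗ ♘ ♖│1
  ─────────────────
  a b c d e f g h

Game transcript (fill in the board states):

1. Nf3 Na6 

  a b c d e f g h
  ─────────────────
8│♜ · ♝ ♛ ♚ ♝ ♞ ♜│8
7│♟ ♟ ♟ ♟ ♟ ♟ ♟ ♟│7
6│♞ · · · · · · ·│6
5│· · · · · · · ·│5
4│· · · · · · · ·│4
3│· · · · · ♘ · ·│3
2│♙ ♙ ♙ ♙ ♙ ♙ ♙ ♙│2
1│♖ ♘ ♗ ♕ ♔ ♗ · ♖│1
  ─────────────────
  a b c d e f g h

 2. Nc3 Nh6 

  a b c d e f g h
  ─────────────────
8│♜ · ♝ ♛ ♚ ♝ · ♜│8
7│♟ ♟ ♟ ♟ ♟ ♟ ♟ ♟│7
6│♞ · · · · · · ♞│6
5│· · · · · · · ·│5
4│· · · · · · · ·│4
3│· · ♘ · · ♘ · ·│3
2│♙ ♙ ♙ ♙ ♙ ♙ ♙ ♙│2
1│♖ · ♗ ♕ ♔ ♗ · ♖│1
  ─────────────────
  a b c d e f g h

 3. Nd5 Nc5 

  a b c d e f g h
  ─────────────────
8│♜ · ♝ ♛ ♚ ♝ · ♜│8
7│♟ ♟ ♟ ♟ ♟ ♟ ♟ ♟│7
6│· · · · · · · ♞│6
5│· · ♞ ♘ · · · ·│5
4│· · · · · · · ·│4
3│· · · · · ♘ · ·│3
2│♙ ♙ ♙ ♙ ♙ ♙ ♙ ♙│2
1│♖ · ♗ ♕ ♔ ♗ · ♖│1
  ─────────────────
  a b c d e f g h

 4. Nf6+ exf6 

  a b c d e f g h
  ─────────────────
8│♜ · ♝ ♛ ♚ ♝ · ♜│8
7│♟ ♟ ♟ ♟ · ♟ ♟ ♟│7
6│· · · · · ♟ · ♞│6
5│· · ♞ · · · · ·│5
4│· · · · · · · ·│4
3│· · · · · ♘ · ·│3
2│♙ ♙ ♙ ♙ ♙ ♙ ♙ ♙│2
1│♖ · ♗ ♕ ♔ ♗ · ♖│1
  ─────────────────
  a b c d e f g h



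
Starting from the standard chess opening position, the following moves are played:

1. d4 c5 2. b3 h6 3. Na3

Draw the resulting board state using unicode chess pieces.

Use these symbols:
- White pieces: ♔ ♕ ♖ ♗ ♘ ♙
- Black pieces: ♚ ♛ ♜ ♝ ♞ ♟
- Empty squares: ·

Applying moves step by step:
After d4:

♜ ♞ ♝ ♛ ♚ ♝ ♞ ♜
♟ ♟ ♟ ♟ ♟ ♟ ♟ ♟
· · · · · · · ·
· · · · · · · ·
· · · ♙ · · · ·
· · · · · · · ·
♙ ♙ ♙ · ♙ ♙ ♙ ♙
♖ ♘ ♗ ♕ ♔ ♗ ♘ ♖


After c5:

♜ ♞ ♝ ♛ ♚ ♝ ♞ ♜
♟ ♟ · ♟ ♟ ♟ ♟ ♟
· · · · · · · ·
· · ♟ · · · · ·
· · · ♙ · · · ·
· · · · · · · ·
♙ ♙ ♙ · ♙ ♙ ♙ ♙
♖ ♘ ♗ ♕ ♔ ♗ ♘ ♖


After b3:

♜ ♞ ♝ ♛ ♚ ♝ ♞ ♜
♟ ♟ · ♟ ♟ ♟ ♟ ♟
· · · · · · · ·
· · ♟ · · · · ·
· · · ♙ · · · ·
· ♙ · · · · · ·
♙ · ♙ · ♙ ♙ ♙ ♙
♖ ♘ ♗ ♕ ♔ ♗ ♘ ♖


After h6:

♜ ♞ ♝ ♛ ♚ ♝ ♞ ♜
♟ ♟ · ♟ ♟ ♟ ♟ ·
· · · · · · · ♟
· · ♟ · · · · ·
· · · ♙ · · · ·
· ♙ · · · · · ·
♙ · ♙ · ♙ ♙ ♙ ♙
♖ ♘ ♗ ♕ ♔ ♗ ♘ ♖


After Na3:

♜ ♞ ♝ ♛ ♚ ♝ ♞ ♜
♟ ♟ · ♟ ♟ ♟ ♟ ·
· · · · · · · ♟
· · ♟ · · · · ·
· · · ♙ · · · ·
♘ ♙ · · · · · ·
♙ · ♙ · ♙ ♙ ♙ ♙
♖ · ♗ ♕ ♔ ♗ ♘ ♖



  a b c d e f g h
  ─────────────────
8│♜ ♞ ♝ ♛ ♚ ♝ ♞ ♜│8
7│♟ ♟ · ♟ ♟ ♟ ♟ ·│7
6│· · · · · · · ♟│6
5│· · ♟ · · · · ·│5
4│· · · ♙ · · · ·│4
3│♘ ♙ · · · · · ·│3
2│♙ · ♙ · ♙ ♙ ♙ ♙│2
1│♖ · ♗ ♕ ♔ ♗ ♘ ♖│1
  ─────────────────
  a b c d e f g h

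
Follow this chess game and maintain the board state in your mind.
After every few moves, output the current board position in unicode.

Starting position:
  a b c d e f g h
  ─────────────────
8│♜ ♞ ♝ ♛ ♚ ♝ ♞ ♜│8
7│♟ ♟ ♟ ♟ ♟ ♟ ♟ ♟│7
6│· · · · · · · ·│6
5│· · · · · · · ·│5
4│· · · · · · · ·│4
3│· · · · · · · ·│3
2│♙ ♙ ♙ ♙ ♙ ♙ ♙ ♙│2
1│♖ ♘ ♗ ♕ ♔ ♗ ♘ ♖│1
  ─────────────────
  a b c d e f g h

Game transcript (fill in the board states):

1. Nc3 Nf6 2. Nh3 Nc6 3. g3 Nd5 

  a b c d e f g h
  ─────────────────
8│♜ · ♝ ♛ ♚ ♝ · ♜│8
7│♟ ♟ ♟ ♟ ♟ ♟ ♟ ♟│7
6│· · ♞ · · · · ·│6
5│· · · ♞ · · · ·│5
4│· · · · · · · ·│4
3│· · ♘ · · · ♙ ♘│3
2│♙ ♙ ♙ ♙ ♙ ♙ · ♙│2
1│♖ · ♗ ♕ ♔ ♗ · ♖│1
  ─────────────────
  a b c d e f g h

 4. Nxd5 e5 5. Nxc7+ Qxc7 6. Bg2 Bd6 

  a b c d e f g h
  ─────────────────
8│♜ · ♝ · ♚ · · ♜│8
7│♟ ♟ ♛ ♟ · ♟ ♟ ♟│7
6│· · ♞ ♝ · · · ·│6
5│· · · · ♟ · · ·│5
4│· · · · · · · ·│4
3│· · · · · · ♙ ♘│3
2│♙ ♙ ♙ ♙ ♙ ♙ ♗ ♙│2
1│♖ · ♗ ♕ ♔ · · ♖│1
  ─────────────────
  a b c d e f g h

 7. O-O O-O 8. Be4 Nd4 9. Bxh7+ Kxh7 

  a b c d e f g h
  ─────────────────
8│♜ · ♝ · · ♜ · ·│8
7│♟ ♟ ♛ ♟ · ♟ ♟ ♚│7
6│· · · ♝ · · · ·│6
5│· · · · ♟ · · ·│5
4│· · · ♞ · · · ·│4
3│· · · · · · ♙ ♘│3
2│♙ ♙ ♙ ♙ ♙ ♙ · ♙│2
1│♖ · ♗ ♕ · ♖ ♔ ·│1
  ─────────────────
  a b c d e f g h

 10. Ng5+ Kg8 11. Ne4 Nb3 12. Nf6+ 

  a b c d e f g h
  ─────────────────
8│♜ · ♝ · · ♜ ♚ ·│8
7│♟ ♟ ♛ ♟ · ♟ ♟ ·│7
6│· · · ♝ · ♘ · ·│6
5│· · · · ♟ · · ·│5
4│· · · · · · · ·│4
3│· ♞ · · · · ♙ ·│3
2│♙ ♙ ♙ ♙ ♙ ♙ · ♙│2
1│♖ · ♗ ♕ · ♖ ♔ ·│1
  ─────────────────
  a b c d e f g h
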